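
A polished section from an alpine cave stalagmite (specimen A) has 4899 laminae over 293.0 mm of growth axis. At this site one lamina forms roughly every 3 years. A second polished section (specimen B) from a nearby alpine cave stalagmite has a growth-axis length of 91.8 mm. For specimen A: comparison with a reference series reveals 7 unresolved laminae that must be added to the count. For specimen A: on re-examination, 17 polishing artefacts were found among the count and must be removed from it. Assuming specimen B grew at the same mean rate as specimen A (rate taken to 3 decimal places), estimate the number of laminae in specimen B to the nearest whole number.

Specimen A: correcting the raw count gives 4899 − 17 + 7 = 4889 true laminae.
Specimen A: 4889 laminae at 3 years each span 4889 × 3 = 14667 years.
A: Extension rate ≈ 293.0 / 14667 = 0.020 mm/year.
B spans 91.8 / 0.020 = 4590.00 years; at 3 years per lamina that is 4590.00 / 3 ≈ 1530 laminae.

1530 laminae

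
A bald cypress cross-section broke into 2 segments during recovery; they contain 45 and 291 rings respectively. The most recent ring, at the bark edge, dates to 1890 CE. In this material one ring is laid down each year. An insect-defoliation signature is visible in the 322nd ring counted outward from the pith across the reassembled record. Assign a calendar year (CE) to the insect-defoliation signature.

Total rings = 45 + 291 = 336.
Between ring 322 and the bark edge there are 336 − 322 = 14 rings.
The ring at the bark edge is 1890 CE, so the insect-defoliation signature dates to 1890 − 14 = 1876 CE.

1876 CE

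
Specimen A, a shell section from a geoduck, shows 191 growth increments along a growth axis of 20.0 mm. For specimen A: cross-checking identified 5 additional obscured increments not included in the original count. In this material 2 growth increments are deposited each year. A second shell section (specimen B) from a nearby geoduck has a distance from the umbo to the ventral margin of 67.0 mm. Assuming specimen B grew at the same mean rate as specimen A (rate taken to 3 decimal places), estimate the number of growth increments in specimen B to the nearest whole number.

Specimen A: after corrections the count is 191 + 5 = 196 growth increments.
Specimen A: 196 growth increments at 2 per year is 196 / 2 = 98 years.
A: 20.0 mm over 98 years gives 20.0 / 98 ≈ 0.204 mm/yr.
For B, 67.0 / 0.204 = 328.43 years; at 2 growth increments per year that is 328.43 × 2 ≈ 657 growth increments.

657 growth increments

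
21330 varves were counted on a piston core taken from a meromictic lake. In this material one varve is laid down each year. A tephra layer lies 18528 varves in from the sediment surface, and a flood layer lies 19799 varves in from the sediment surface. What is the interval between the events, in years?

Separation: 19799 − 18528 = 1271 varves.
That is 1271 years at one varve per year.

1271 years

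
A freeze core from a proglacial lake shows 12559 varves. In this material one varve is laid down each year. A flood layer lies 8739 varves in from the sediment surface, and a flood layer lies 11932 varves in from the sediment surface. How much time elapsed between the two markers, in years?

11932 − 8739 = 3193 varves lie between the two events.
One varve per year makes the interval 3193 years.

3193 years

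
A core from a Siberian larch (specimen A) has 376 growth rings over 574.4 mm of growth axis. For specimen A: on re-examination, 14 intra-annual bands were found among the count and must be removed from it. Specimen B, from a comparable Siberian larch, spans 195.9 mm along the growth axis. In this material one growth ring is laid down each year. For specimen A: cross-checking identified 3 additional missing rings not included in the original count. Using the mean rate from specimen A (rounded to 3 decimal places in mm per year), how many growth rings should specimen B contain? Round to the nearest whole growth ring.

Specimen A: after corrections the count is 376 − 14 + 3 = 365 growth rings.
A: Extension rate ≈ 574.4 / 365 = 1.574 mm per year.
Specimen B: 195.9 mm / 1.574 mm per year = 124.46 years ≈ 124 growth rings.

124 growth rings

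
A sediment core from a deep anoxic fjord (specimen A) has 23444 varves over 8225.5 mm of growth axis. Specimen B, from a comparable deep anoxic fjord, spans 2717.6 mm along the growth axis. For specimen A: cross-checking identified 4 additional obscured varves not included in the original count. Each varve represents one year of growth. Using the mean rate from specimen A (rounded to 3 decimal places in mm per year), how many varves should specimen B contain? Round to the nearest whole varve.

Specimen A: adjusted count: 23444 + 4 = 23448 varves.
A: Mean rate = 8225.5 mm / 23448 years ≈ 0.351 mm per year.
B spans 2717.6 / 0.351 = 7742.45 years ≈ 7742 varves.

7742 varves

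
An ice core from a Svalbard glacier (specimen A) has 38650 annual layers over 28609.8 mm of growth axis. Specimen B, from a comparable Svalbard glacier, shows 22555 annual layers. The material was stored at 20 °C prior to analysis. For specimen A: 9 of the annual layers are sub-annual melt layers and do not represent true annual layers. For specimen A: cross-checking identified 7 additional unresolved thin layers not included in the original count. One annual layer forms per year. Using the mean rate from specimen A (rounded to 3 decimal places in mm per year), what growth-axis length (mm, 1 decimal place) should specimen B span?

16690.7 mm

Specimen A: correcting the raw count gives 38650 − 9 + 7 = 38648 true annual layers.
A: Extension rate ≈ 28609.8 / 38648 = 0.740 mm per year.
B's length ≈ 0.740 × 22555 = 16690.7 mm.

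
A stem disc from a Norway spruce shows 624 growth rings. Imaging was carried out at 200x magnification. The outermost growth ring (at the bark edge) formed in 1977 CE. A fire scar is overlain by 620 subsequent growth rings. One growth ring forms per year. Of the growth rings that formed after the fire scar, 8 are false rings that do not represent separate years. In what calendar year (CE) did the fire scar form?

620 growth rings formed after the fire scar.
Removing the 8 false growth rings leaves 620 − 8 = 612 true growth rings beyond the fire scar.
Counting back 612 years from 1977 CE places the fire scar in 1977 − 612 = 1365 CE.

1365 CE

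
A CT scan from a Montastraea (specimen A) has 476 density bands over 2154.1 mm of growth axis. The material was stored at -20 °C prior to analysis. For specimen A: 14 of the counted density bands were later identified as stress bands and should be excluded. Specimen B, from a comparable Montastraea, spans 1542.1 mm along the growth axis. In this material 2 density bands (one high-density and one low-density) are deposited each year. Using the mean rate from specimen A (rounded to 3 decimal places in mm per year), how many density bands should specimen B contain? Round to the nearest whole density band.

Specimen A: correcting the raw count gives 476 − 14 = 462 true density bands.
Specimen A: with 2 density bands per year, 462 / 2 = 231 years.
A: 2154.1 mm over 231 years gives 2154.1 / 231 ≈ 9.325 mm/yr.
B spans 1542.1 / 9.325 = 165.37 years; at 2 density bands per year that is 165.37 × 2 ≈ 331 density bands.

331 density bands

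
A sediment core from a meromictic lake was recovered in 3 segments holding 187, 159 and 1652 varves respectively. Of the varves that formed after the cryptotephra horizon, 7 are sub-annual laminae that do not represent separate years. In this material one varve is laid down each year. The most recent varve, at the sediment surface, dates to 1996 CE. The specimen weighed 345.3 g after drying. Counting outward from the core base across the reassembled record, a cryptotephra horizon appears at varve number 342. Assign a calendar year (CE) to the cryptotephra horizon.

347 CE

Total varves = 187 + 159 + 1652 = 1998.
1998 − 342 = 1656 varves lie beyond the cryptotephra horizon toward the sediment surface.
Excluding 7 false varves: 1656 − 7 = 1649.
1996 − 1649 = 347 CE.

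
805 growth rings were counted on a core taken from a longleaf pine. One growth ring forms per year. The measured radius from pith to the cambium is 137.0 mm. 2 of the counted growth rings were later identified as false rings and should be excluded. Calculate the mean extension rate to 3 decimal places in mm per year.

Adjusted count: 805 − 2 = 803 growth rings.
137.0 mm over 803 years gives 137.0 / 803 ≈ 0.171 mm per year.

0.171 mm per year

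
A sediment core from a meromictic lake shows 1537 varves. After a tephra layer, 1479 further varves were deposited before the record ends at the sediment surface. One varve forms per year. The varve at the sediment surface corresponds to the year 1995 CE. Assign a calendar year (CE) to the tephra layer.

1479 varves post-date the tephra layer.
Counting back 1479 years from 1995 CE places the tephra layer in 1995 − 1479 = 516 CE.

516 CE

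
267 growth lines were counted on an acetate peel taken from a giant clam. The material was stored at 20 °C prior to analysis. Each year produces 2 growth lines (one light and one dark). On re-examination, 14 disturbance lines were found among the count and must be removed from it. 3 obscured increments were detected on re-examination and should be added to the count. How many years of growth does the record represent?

True growth line count = 267 − 14 + 3 = 256.
With 2 growth lines per year, 256 / 2 = 128 years.

128 years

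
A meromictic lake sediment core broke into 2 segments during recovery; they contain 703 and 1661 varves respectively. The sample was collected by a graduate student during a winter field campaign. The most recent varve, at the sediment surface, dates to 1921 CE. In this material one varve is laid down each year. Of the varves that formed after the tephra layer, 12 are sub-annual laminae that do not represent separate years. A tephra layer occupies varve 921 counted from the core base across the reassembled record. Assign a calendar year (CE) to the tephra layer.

Total varves = 703 + 1661 = 2364.
The tephra layer sits at varve 921 from the core base, so 2364 − 921 = 1443 varves formed after it.
1443 − 12 false = 1431 true varves after the tephra layer.
The varve at the sediment surface is 1921 CE, so the tephra layer dates to 1921 − 1431 = 490 CE.

490 CE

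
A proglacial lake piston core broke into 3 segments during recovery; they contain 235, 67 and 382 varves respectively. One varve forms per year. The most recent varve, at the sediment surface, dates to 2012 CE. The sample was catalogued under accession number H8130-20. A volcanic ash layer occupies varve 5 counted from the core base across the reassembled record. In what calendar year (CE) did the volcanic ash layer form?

Total varves = 235 + 67 + 382 = 684.
Between varve 5 and the sediment surface there are 684 − 5 = 679 varves.
Counting back 679 years from 2012 CE places the volcanic ash layer in 2012 − 679 = 1333 CE.

1333 CE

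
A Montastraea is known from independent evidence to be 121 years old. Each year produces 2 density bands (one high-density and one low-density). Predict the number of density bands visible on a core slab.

242 density bands

Expected density bands: 121 × 2 = 242.
So 242 density bands should be present.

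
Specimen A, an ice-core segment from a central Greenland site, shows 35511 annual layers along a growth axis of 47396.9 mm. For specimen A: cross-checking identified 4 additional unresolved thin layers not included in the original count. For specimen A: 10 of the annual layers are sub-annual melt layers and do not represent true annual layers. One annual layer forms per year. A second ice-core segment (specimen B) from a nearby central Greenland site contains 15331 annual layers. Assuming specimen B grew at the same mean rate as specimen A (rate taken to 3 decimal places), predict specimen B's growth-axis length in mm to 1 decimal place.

Specimen A: after corrections the count is 35511 − 10 + 4 = 35505 annual layers.
A: Extension rate ≈ 47396.9 / 35505 = 1.335 mm/year.
B's length ≈ 1.335 × 15331 = 20466.9 mm.

20466.9 mm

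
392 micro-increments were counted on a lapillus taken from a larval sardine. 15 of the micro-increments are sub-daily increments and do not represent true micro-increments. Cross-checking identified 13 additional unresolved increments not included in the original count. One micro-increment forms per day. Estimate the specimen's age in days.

After corrections the count is 392 − 15 + 13 = 390 micro-increments.
One micro-increment per day makes the duration 390 days.

390 days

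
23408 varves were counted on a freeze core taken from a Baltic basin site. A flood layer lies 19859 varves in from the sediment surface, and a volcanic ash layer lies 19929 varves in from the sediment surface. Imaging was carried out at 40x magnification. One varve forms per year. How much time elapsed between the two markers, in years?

19929 − 19859 = 70 varves lie between the two events.
One varve per year makes the interval 70 years.

70 yr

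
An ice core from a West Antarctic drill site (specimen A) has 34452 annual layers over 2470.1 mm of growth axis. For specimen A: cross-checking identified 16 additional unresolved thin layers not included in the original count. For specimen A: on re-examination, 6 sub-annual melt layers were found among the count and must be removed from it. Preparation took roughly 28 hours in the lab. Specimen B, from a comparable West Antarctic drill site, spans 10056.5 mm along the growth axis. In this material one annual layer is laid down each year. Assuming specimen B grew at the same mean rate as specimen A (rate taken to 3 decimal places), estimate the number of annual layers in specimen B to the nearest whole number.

Specimen A: after corrections the count is 34452 − 6 + 16 = 34462 annual layers.
A: Mean rate = 2470.1 mm / 34462 years ≈ 0.072 mm/yr.
B spans 10056.5 / 0.072 = 139673.61 years ≈ 139674 annual layers.

139674 annual layers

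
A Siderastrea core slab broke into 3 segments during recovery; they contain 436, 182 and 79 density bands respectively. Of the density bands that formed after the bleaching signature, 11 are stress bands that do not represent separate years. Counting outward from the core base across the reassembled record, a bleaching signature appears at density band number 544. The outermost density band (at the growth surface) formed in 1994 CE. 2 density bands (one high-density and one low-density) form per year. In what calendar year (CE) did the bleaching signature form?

Total density bands = 436 + 182 + 79 = 697.
The bleaching signature sits at density band 544 from the core base, so 697 − 544 = 153 density bands formed after it.
153 − 11 false = 142 true density bands after the bleaching signature.
142 density bands at 2 per year is 142 / 2 = 71 years.
Counting back 71 years from 1994 CE places the bleaching signature in 1994 − 71 = 1923 CE.

1923 CE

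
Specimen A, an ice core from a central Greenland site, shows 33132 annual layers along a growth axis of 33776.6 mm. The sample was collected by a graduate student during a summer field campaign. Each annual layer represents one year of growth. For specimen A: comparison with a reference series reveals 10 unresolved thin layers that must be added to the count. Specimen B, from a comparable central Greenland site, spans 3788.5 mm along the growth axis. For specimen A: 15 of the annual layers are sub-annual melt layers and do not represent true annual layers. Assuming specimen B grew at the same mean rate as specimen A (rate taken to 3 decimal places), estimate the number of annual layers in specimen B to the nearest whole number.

3714 annual layers

Specimen A: adjusted count: 33132 − 15 + 10 = 33127 annual layers.
A: Extension rate ≈ 33776.6 / 33127 = 1.020 mm/yr.
Specimen B: 3788.5 mm / 1.020 mm per year = 3714.22 years ≈ 3714 annual layers.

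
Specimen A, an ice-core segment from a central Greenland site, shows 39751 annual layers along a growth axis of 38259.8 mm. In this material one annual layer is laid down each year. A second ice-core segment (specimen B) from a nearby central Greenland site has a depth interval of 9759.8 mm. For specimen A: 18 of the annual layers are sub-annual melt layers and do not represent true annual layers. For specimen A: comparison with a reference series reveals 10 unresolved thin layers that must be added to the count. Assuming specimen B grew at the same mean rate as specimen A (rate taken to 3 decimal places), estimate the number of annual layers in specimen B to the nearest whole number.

Specimen A: adjusted count: 39751 − 18 + 10 = 39743 annual layers.
A: Mean rate = 38259.8 mm / 39743 years ≈ 0.963 mm per year.
Specimen B: 9759.8 mm / 0.963 mm per year = 10134.79 years ≈ 10135 annual layers.

10135 annual layers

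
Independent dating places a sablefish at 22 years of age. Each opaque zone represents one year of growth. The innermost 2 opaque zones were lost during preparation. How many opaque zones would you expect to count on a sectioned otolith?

One opaque zone per year gives 22 opaque zones over 22 years.
22 − 2 missed = 20 opaque zones expected in the prepared section.

20 opaque zones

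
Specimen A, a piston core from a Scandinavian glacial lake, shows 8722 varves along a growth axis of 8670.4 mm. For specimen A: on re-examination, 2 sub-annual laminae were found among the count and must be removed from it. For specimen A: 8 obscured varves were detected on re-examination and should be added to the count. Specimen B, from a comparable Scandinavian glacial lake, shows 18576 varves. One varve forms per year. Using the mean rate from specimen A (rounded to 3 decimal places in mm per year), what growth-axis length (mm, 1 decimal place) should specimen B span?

Specimen A: adjusted count: 8722 − 2 + 8 = 8728 varves.
A: Mean rate = 8670.4 mm / 8728 years ≈ 0.993 mm per year.
For B, 0.993 mm/year × 18576 years = 18446.0 mm.

18446.0 mm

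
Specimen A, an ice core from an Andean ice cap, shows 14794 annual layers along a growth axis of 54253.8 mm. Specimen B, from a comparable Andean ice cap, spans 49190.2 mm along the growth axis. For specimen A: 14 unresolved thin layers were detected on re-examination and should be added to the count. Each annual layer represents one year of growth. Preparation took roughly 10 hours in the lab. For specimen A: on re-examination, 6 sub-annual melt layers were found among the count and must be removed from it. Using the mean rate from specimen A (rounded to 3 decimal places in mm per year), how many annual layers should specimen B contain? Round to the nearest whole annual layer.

13422 annual layers

Specimen A: correcting the raw count gives 14794 − 6 + 14 = 14802 true annual layers.
A: 54253.8 mm over 14802 years gives 54253.8 / 14802 ≈ 3.665 mm/year.
Specimen B: 49190.2 mm / 3.665 mm per year = 13421.61 years ≈ 13422 annual layers.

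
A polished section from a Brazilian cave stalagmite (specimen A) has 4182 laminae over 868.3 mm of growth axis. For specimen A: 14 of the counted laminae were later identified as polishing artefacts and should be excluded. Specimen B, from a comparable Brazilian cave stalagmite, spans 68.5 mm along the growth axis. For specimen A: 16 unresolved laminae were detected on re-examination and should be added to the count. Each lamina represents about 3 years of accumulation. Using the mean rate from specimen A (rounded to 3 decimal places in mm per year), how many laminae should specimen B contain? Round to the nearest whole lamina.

Specimen A: correcting the raw count gives 4182 − 14 + 16 = 4184 true laminae.
Specimen A: multiplying by 3 years per lamina: 4184 × 3 = 12552 years.
A: 868.3 mm over 12552 years gives 868.3 / 12552 ≈ 0.069 mm/yr.
For B, 68.5 / 0.069 = 992.75 years; at 3 years per lamina that is 992.75 / 3 ≈ 331 laminae.

331 laminae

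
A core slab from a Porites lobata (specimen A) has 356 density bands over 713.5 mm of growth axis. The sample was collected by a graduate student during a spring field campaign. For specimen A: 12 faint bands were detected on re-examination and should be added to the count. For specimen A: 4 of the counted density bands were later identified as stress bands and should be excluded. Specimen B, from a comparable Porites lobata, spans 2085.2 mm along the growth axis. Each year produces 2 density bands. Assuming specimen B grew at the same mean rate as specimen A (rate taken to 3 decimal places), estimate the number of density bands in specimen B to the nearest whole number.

Specimen A: after corrections the count is 356 − 4 + 12 = 364 density bands.
Specimen A: with 2 density bands per year, 364 / 2 = 182 years.
A: Extension rate ≈ 713.5 / 182 = 3.920 mm/year.
For B, 2085.2 / 3.920 = 531.94 years; at 2 density bands per year that is 531.94 × 2 ≈ 1064 density bands.

1064 density bands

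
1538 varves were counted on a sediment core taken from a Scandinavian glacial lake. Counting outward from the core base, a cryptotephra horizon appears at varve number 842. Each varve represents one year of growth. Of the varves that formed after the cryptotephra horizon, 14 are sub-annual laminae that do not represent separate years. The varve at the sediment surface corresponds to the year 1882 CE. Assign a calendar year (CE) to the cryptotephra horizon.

1538 − 842 = 696 varves lie beyond the cryptotephra horizon toward the sediment surface.
696 − 14 false = 682 true varves after the cryptotephra horizon.
Counting back 682 years from 1882 CE places the cryptotephra horizon in 1882 − 682 = 1200 CE.

1200 CE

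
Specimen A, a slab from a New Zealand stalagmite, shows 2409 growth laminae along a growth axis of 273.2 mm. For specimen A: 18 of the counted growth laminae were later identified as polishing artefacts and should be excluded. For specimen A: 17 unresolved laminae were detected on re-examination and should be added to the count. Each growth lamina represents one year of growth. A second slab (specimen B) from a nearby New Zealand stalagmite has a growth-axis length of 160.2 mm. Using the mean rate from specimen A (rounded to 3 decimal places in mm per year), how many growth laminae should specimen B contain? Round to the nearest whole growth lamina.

Specimen A: after corrections the count is 2409 − 18 + 17 = 2408 growth laminae.
A: Mean rate = 273.2 mm / 2408 years ≈ 0.113 mm per year.
For B, 160.2 / 0.113 = 1417.70 years ≈ 1418 growth laminae.

1418 growth laminae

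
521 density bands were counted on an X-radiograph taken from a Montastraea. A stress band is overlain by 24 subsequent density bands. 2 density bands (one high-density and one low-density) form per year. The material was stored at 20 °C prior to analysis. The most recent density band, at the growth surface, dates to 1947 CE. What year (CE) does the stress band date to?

1935 CE

24 density bands formed after the stress band.
With 2 density bands per year, 24 / 2 = 12 years.
Counting back 12 years from 1947 CE places the stress band in 1947 − 12 = 1935 CE.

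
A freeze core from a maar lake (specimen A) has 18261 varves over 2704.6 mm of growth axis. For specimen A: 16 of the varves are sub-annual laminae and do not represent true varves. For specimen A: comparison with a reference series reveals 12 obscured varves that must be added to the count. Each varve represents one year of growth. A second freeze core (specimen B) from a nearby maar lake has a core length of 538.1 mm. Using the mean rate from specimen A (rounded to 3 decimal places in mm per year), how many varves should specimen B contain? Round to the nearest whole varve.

3636 varves

Specimen A: correcting the raw count gives 18261 − 16 + 12 = 18257 true varves.
A: Mean rate = 2704.6 mm / 18257 years ≈ 0.148 mm/yr.
B spans 538.1 / 0.148 = 3635.81 years ≈ 3636 varves.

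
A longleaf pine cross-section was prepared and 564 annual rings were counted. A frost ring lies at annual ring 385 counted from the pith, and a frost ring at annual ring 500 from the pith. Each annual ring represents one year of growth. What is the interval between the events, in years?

The two markers are separated by 500 − 385 = 115 annual rings.
That is 115 years at one annual ring per year.

115 yr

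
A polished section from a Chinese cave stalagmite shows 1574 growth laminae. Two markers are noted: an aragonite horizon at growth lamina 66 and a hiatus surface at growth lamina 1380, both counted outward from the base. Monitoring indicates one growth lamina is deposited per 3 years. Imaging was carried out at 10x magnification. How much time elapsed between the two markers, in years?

Separation: 1380 − 66 = 1314 growth laminae.
1314 growth laminae at 3 years each span 1314 × 3 = 3942 years.

3942 years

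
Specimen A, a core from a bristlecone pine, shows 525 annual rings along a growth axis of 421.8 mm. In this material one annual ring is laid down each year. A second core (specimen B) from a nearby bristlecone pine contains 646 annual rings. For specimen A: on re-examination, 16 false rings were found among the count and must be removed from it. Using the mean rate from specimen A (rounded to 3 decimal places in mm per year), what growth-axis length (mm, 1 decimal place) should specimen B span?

Specimen A: correcting the raw count gives 525 − 16 = 509 true annual rings.
A: 421.8 mm over 509 years gives 421.8 / 509 ≈ 0.829 mm/yr.
For B, 0.829 mm/year × 646 years = 535.5 mm.

535.5 mm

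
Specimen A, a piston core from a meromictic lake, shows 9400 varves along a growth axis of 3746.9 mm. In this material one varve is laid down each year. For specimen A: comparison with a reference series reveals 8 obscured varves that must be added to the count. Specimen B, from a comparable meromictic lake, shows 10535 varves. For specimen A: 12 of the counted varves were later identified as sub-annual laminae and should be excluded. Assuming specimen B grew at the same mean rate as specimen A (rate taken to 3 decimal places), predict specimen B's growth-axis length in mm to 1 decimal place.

4203.5 mm

Specimen A: after corrections the count is 9400 − 12 + 8 = 9396 varves.
A: Mean rate = 3746.9 mm / 9396 years ≈ 0.399 mm/year.
B's length ≈ 0.399 × 10535 = 4203.5 mm.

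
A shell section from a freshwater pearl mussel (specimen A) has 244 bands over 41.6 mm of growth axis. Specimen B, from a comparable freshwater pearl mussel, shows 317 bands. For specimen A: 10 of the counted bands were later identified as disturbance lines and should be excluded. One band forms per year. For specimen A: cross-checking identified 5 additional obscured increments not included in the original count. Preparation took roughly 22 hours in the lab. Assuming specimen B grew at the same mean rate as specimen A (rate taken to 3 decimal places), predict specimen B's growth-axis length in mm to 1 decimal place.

Specimen A: true band count = 244 − 10 + 5 = 239.
A: Extension rate ≈ 41.6 / 239 = 0.174 mm/year.
Length of B = 0.174 × 317 = 55.2 mm.

55.2 mm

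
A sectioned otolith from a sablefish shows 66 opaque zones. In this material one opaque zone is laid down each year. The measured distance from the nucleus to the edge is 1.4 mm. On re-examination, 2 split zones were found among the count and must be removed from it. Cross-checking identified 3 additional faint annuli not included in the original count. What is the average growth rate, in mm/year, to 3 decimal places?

0.021 mm/year

Correcting the raw count gives 66 − 2 + 3 = 67 true opaque zones.
Mean rate = 1.4 mm / 67 years ≈ 0.021 mm/year.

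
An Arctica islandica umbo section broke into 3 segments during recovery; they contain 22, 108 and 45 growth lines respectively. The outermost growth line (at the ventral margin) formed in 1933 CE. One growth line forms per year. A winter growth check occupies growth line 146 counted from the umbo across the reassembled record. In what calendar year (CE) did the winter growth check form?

Total growth lines = 22 + 108 + 45 = 175.
The winter growth check sits at growth line 146 from the umbo, so 175 − 146 = 29 growth lines formed after it.
1933 − 29 = 1904 CE.

1904 CE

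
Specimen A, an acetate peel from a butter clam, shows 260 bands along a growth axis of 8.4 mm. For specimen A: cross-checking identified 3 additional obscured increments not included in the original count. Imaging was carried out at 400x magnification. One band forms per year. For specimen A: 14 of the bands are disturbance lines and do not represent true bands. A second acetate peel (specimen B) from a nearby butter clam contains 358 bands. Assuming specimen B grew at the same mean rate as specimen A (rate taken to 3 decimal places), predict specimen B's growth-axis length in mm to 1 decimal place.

12.2 mm

Specimen A: adjusted count: 260 − 14 + 3 = 249 bands.
A: Extension rate ≈ 8.4 / 249 = 0.034 mm/year.
Length of B = 0.034 × 358 = 12.2 mm.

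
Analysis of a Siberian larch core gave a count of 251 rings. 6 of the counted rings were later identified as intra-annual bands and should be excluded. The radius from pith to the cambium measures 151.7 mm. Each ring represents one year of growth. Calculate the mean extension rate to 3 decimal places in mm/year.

True ring count = 251 − 6 = 245.
Extension rate ≈ 151.7 / 245 = 0.619 mm/year.

0.619 mm/year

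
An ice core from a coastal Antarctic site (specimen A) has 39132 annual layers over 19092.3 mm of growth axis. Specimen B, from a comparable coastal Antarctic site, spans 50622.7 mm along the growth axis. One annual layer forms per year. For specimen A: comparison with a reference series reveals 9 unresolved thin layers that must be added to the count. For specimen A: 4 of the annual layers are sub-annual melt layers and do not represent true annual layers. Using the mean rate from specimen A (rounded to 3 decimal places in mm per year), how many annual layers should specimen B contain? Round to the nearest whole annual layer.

Specimen A: correcting the raw count gives 39132 − 4 + 9 = 39137 true annual layers.
A: Extension rate ≈ 19092.3 / 39137 = 0.488 mm/yr.
B spans 50622.7 / 0.488 = 103735.04 years ≈ 103735 annual layers.

103735 annual layers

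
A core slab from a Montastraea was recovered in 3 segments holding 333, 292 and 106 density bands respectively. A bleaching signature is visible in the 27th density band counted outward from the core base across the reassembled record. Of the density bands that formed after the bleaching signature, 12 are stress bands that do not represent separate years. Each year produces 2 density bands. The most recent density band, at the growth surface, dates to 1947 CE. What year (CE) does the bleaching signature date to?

1601 CE

Total density bands = 333 + 292 + 106 = 731.
Between density band 27 and the growth surface there are 731 − 27 = 704 density bands.
Excluding 12 false density bands: 704 − 12 = 692.
692 density bands at 2 per year is 692 / 2 = 346 years.
The density band at the growth surface is 1947 CE, so the bleaching signature dates to 1947 − 346 = 1601 CE.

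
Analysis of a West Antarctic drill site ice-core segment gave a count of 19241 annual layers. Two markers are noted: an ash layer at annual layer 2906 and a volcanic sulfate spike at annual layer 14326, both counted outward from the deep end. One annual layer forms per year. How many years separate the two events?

11420 yr

The two markers are separated by 14326 − 2906 = 11420 annual layers.
One annual layer per year makes the interval 11420 years.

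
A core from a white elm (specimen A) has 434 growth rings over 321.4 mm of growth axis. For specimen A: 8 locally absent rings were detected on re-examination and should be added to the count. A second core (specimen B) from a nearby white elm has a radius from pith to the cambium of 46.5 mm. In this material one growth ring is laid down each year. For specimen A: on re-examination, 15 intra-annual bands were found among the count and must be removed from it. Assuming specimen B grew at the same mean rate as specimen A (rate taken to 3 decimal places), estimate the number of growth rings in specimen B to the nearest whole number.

Specimen A: adjusted count: 434 − 15 + 8 = 427 growth rings.
A: Extension rate ≈ 321.4 / 427 = 0.753 mm/year.
Specimen B: 46.5 mm / 0.753 mm per year = 61.75 years ≈ 62 growth rings.

62 growth rings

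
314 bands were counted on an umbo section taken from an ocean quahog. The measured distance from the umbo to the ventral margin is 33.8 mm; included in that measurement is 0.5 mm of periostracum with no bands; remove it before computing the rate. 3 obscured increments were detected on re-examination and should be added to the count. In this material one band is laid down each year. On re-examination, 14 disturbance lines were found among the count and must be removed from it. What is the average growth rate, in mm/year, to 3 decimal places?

0.110 mm/year

True band count = 314 − 14 + 3 = 303.
Net length = 33.8 − 0.5 = 33.3 mm.
Mean rate = 33.3 mm / 303 years ≈ 0.110 mm/year.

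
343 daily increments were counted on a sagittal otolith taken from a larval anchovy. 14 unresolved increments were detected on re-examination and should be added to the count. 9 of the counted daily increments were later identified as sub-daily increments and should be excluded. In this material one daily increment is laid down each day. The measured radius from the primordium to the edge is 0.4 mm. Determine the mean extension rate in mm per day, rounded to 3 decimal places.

0.001 mm per day

True daily increment count = 343 − 9 + 14 = 348.
0.4 mm over 348 days gives 0.4 / 348 ≈ 0.001 mm per day.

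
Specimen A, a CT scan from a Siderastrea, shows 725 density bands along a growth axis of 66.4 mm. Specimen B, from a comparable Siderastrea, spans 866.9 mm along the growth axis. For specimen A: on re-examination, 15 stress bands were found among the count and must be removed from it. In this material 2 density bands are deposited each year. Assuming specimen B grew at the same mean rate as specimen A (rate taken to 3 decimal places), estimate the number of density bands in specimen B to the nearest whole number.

9272 density bands

Specimen A: after corrections the count is 725 − 15 = 710 density bands.
Specimen A: dividing by 2 density bands per year: 710 / 2 = 355 years.
A: 66.4 mm over 355 years gives 66.4 / 355 ≈ 0.187 mm/yr.
For B, 866.9 / 0.187 = 4635.83 years; at 2 density bands per year that is 4635.83 × 2 ≈ 9272 density bands.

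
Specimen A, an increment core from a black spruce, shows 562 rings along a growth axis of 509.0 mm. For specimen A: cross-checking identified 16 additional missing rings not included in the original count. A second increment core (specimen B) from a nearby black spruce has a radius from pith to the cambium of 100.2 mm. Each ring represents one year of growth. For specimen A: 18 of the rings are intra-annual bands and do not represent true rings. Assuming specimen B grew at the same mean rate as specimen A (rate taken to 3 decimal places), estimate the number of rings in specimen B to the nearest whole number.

110 rings

Specimen A: correcting the raw count gives 562 − 18 + 16 = 560 true rings.
A: Mean rate = 509.0 mm / 560 years ≈ 0.909 mm/year.
Specimen B: 100.2 mm / 0.909 mm per year = 110.23 years ≈ 110 rings.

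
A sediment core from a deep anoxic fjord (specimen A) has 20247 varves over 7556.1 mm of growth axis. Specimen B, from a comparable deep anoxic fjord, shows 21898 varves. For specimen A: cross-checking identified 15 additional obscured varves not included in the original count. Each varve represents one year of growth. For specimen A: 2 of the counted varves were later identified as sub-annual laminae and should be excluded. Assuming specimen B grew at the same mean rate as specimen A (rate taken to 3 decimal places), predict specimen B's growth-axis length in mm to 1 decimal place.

Specimen A: correcting the raw count gives 20247 − 2 + 15 = 20260 true varves.
A: Extension rate ≈ 7556.1 / 20260 = 0.373 mm per year.
Length of B = 0.373 × 21898 = 8168.0 mm.

8168.0 mm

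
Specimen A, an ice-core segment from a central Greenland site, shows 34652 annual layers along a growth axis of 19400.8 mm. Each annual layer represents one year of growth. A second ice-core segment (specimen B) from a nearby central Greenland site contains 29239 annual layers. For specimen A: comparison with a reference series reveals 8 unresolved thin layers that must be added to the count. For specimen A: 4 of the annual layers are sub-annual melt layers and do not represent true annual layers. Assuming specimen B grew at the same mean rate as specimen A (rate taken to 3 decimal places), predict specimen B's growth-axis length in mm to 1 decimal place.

16373.8 mm

Specimen A: correcting the raw count gives 34652 − 4 + 8 = 34656 true annual layers.
A: 19400.8 mm over 34656 years gives 19400.8 / 34656 ≈ 0.560 mm/year.
B's length ≈ 0.560 × 29239 = 16373.8 mm.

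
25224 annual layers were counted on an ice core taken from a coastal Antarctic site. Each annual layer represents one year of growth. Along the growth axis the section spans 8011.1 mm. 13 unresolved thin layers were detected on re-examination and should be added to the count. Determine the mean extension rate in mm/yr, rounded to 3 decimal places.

Adjusted count: 25224 + 13 = 25237 annual layers.
Extension rate ≈ 8011.1 / 25237 = 0.317 mm/yr.

0.317 mm/yr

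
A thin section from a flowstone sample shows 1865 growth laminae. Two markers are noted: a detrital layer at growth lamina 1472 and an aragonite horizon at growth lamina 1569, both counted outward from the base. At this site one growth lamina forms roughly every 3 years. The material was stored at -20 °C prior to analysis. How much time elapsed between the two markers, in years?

1569 − 1472 = 97 growth laminae lie between the two events.
Multiplying by 3 years per growth lamina: 97 × 3 = 291 years.

291 years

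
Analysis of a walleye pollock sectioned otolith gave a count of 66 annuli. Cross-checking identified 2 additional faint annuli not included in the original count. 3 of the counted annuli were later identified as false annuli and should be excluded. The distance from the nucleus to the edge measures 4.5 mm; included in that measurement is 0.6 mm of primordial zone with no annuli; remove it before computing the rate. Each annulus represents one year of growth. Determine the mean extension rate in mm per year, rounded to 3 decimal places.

0.060 mm per year

After corrections the count is 66 − 3 + 2 = 65 annuli.
Removing the 0.6 mm offcut leaves 4.5 − 0.6 = 3.9 mm.
Extension rate ≈ 3.9 / 65 = 0.060 mm per year.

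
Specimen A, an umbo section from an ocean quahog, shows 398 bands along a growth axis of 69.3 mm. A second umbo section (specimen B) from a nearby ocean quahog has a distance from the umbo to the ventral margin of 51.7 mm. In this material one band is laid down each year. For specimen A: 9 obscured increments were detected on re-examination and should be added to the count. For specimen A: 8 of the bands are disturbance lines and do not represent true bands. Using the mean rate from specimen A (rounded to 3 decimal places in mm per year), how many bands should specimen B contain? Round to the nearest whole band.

297 bands

Specimen A: after corrections the count is 398 − 8 + 9 = 399 bands.
A: Extension rate ≈ 69.3 / 399 = 0.174 mm/yr.
For B, 51.7 / 0.174 = 297.13 years ≈ 297 bands.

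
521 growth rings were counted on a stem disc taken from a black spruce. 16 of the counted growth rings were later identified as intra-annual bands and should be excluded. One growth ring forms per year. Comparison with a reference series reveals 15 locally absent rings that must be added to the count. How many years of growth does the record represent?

After corrections the count is 521 − 16 + 15 = 520 growth rings.
One growth ring per year makes the duration 520 years.

520 years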